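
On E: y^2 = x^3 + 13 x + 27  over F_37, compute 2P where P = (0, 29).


k = 2 = 10_2 (binary, LSB first: 01)
Double-and-add from P = (0, 29):
  bit 0 = 0: acc unchanged = O
  bit 1 = 1: acc = O + (30, 0) = (30, 0)

2P = (30, 0)


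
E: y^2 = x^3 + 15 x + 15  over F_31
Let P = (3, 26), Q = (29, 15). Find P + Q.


P != Q, so use the chord formula.
s = (y2 - y1) / (x2 - x1) = (20) / (26) mod 31 = 27
x3 = s^2 - x1 - x2 mod 31 = 27^2 - 3 - 29 = 15
y3 = s (x1 - x3) - y1 mod 31 = 27 * (3 - 15) - 26 = 22

P + Q = (15, 22)


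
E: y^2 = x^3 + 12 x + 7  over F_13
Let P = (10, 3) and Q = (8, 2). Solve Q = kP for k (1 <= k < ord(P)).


Enumerate multiples of P until we hit Q = (8, 2):
  1P = (10, 3)
  2P = (6, 10)
  3P = (9, 5)
  4P = (11, 12)
  5P = (8, 2)
Match found at i = 5.

k = 5


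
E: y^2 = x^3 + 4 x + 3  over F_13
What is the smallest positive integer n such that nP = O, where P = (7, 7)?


Compute successive multiples of P until we hit O:
  1P = (7, 7)
  2P = (11, 0)
  3P = (7, 6)
  4P = O

ord(P) = 4


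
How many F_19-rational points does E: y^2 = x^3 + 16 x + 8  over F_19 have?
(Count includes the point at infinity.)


For each x in F_19, count y with y^2 = x^3 + 16 x + 8 mod 19:
  x = 1: RHS = 6, y in [5, 14]  -> 2 point(s)
  x = 3: RHS = 7, y in [8, 11]  -> 2 point(s)
  x = 5: RHS = 4, y in [2, 17]  -> 2 point(s)
  x = 6: RHS = 16, y in [4, 15]  -> 2 point(s)
  x = 7: RHS = 7, y in [8, 11]  -> 2 point(s)
  x = 9: RHS = 7, y in [8, 11]  -> 2 point(s)
  x = 10: RHS = 9, y in [3, 16]  -> 2 point(s)
  x = 12: RHS = 9, y in [3, 16]  -> 2 point(s)
  x = 13: RHS = 0, y in [0]  -> 1 point(s)
  x = 16: RHS = 9, y in [3, 16]  -> 2 point(s)
  x = 17: RHS = 6, y in [5, 14]  -> 2 point(s)
Affine points: 21. Add the point at infinity: total = 22.

#E(F_19) = 22


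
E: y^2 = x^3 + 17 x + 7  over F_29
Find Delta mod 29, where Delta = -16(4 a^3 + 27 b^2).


4 a^3 + 27 b^2 = 4*17^3 + 27*7^2 = 19652 + 1323 = 20975
Delta = -16 * (20975) = -335600
Delta mod 29 = 17

Delta = 17 (mod 29)


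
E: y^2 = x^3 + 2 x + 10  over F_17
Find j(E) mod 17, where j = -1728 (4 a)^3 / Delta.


Delta = -16(4 a^3 + 27 b^2) mod 17 = 12
-1728 * (4 a)^3 = -1728 * (4*2)^3 mod 17 = 12
j = 12 * 12^(-1) mod 17 = 1

j = 1 (mod 17)


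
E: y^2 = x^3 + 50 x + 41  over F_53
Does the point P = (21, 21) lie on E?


Check whether y^2 = x^3 + 50 x + 41 (mod 53) for (x, y) = (21, 21).
LHS: y^2 = 21^2 mod 53 = 17
RHS: x^3 + 50 x + 41 = 21^3 + 50*21 + 41 mod 53 = 17
LHS = RHS

Yes, on the curve


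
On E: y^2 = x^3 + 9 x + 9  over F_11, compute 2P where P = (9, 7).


Doubling: s = (3 x1^2 + a) / (2 y1)
s = (3*9^2 + 9) / (2*7) mod 11 = 7
x3 = s^2 - 2 x1 mod 11 = 7^2 - 2*9 = 9
y3 = s (x1 - x3) - y1 mod 11 = 7 * (9 - 9) - 7 = 4

2P = (9, 4)


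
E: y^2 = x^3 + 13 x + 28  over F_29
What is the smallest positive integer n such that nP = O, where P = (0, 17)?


Compute successive multiples of P until we hit O:
  1P = (0, 17)
  2P = (23, 16)
  3P = (2, 2)
  4P = (18, 2)
  5P = (27, 20)
  6P = (26, 22)
  7P = (9, 27)
  8P = (13, 4)
  ... (continuing to 18P)
  18P = O

ord(P) = 18


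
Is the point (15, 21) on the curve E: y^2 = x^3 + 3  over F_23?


Check whether y^2 = x^3 + 0 x + 3 (mod 23) for (x, y) = (15, 21).
LHS: y^2 = 21^2 mod 23 = 4
RHS: x^3 + 0 x + 3 = 15^3 + 0*15 + 3 mod 23 = 20
LHS != RHS

No, not on the curve


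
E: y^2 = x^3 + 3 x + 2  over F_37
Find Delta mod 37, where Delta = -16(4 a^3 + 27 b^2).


4 a^3 + 27 b^2 = 4*3^3 + 27*2^2 = 108 + 108 = 216
Delta = -16 * (216) = -3456
Delta mod 37 = 22

Delta = 22 (mod 37)


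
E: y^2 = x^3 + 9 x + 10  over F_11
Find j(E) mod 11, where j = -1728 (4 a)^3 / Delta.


Delta = -16(4 a^3 + 27 b^2) mod 11 = 3
-1728 * (4 a)^3 = -1728 * (4*9)^3 mod 11 = 6
j = 6 * 3^(-1) mod 11 = 2

j = 2 (mod 11)


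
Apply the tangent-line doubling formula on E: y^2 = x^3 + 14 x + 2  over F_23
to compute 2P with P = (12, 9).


Doubling: s = (3 x1^2 + a) / (2 y1)
s = (3*12^2 + 14) / (2*9) mod 23 = 12
x3 = s^2 - 2 x1 mod 23 = 12^2 - 2*12 = 5
y3 = s (x1 - x3) - y1 mod 23 = 12 * (12 - 5) - 9 = 6

2P = (5, 6)


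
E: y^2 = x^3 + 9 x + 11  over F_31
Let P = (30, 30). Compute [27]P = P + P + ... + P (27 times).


k = 27 = 11011_2 (binary, LSB first: 11011)
Double-and-add from P = (30, 30):
  bit 0 = 1: acc = O + (30, 30) = (30, 30)
  bit 1 = 1: acc = (30, 30) + (7, 18) = (4, 24)
  bit 2 = 0: acc unchanged = (4, 24)
  bit 3 = 1: acc = (4, 24) + (23, 27) = (6, 23)
  bit 4 = 1: acc = (6, 23) + (20, 10) = (25, 19)

27P = (25, 19)


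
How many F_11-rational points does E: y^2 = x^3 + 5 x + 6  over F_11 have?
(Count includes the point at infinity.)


For each x in F_11, count y with y^2 = x^3 + 5 x + 6 mod 11:
  x = 1: RHS = 1, y in [1, 10]  -> 2 point(s)
  x = 3: RHS = 4, y in [2, 9]  -> 2 point(s)
  x = 10: RHS = 0, y in [0]  -> 1 point(s)
Affine points: 5. Add the point at infinity: total = 6.

#E(F_11) = 6


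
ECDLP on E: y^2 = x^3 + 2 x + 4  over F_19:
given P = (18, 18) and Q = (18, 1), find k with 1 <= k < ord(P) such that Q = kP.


Enumerate multiples of P until we hit Q = (18, 1):
  1P = (18, 18)
  2P = (13, 17)
  3P = (4, 0)
  4P = (13, 2)
  5P = (18, 1)
Match found at i = 5.

k = 5


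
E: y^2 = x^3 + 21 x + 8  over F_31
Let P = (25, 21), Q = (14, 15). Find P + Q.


P != Q, so use the chord formula.
s = (y2 - y1) / (x2 - x1) = (25) / (20) mod 31 = 9
x3 = s^2 - x1 - x2 mod 31 = 9^2 - 25 - 14 = 11
y3 = s (x1 - x3) - y1 mod 31 = 9 * (25 - 11) - 21 = 12

P + Q = (11, 12)


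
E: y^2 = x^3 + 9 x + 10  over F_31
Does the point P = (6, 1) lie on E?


Check whether y^2 = x^3 + 9 x + 10 (mod 31) for (x, y) = (6, 1).
LHS: y^2 = 1^2 mod 31 = 1
RHS: x^3 + 9 x + 10 = 6^3 + 9*6 + 10 mod 31 = 1
LHS = RHS

Yes, on the curve


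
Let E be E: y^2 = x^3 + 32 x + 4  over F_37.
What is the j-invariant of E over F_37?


Delta = -16(4 a^3 + 27 b^2) mod 37 = 15
-1728 * (4 a)^3 = -1728 * (4*32)^3 mod 37 = 23
j = 23 * 15^(-1) mod 37 = 4

j = 4 (mod 37)


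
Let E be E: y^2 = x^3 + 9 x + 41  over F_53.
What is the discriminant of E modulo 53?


4 a^3 + 27 b^2 = 4*9^3 + 27*41^2 = 2916 + 45387 = 48303
Delta = -16 * (48303) = -772848
Delta mod 53 = 51

Delta = 51 (mod 53)


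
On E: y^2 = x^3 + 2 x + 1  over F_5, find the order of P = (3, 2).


Compute successive multiples of P until we hit O:
  1P = (3, 2)
  2P = (0, 1)
  3P = (1, 2)
  4P = (1, 3)
  5P = (0, 4)
  6P = (3, 3)
  7P = O

ord(P) = 7


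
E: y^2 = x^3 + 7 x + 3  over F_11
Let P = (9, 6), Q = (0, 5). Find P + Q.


P != Q, so use the chord formula.
s = (y2 - y1) / (x2 - x1) = (10) / (2) mod 11 = 5
x3 = s^2 - x1 - x2 mod 11 = 5^2 - 9 - 0 = 5
y3 = s (x1 - x3) - y1 mod 11 = 5 * (9 - 5) - 6 = 3

P + Q = (5, 3)


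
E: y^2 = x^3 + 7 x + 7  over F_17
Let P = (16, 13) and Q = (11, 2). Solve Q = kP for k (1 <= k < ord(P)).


Enumerate multiples of P until we hit Q = (11, 2):
  1P = (16, 13)
  2P = (11, 2)
Match found at i = 2.

k = 2


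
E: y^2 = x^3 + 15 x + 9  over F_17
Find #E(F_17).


For each x in F_17, count y with y^2 = x^3 + 15 x + 9 mod 17:
  x = 0: RHS = 9, y in [3, 14]  -> 2 point(s)
  x = 1: RHS = 8, y in [5, 12]  -> 2 point(s)
  x = 2: RHS = 13, y in [8, 9]  -> 2 point(s)
  x = 3: RHS = 13, y in [8, 9]  -> 2 point(s)
  x = 6: RHS = 9, y in [3, 14]  -> 2 point(s)
  x = 7: RHS = 15, y in [7, 10]  -> 2 point(s)
  x = 11: RHS = 9, y in [3, 14]  -> 2 point(s)
  x = 12: RHS = 13, y in [8, 9]  -> 2 point(s)
  x = 13: RHS = 4, y in [2, 15]  -> 2 point(s)
Affine points: 18. Add the point at infinity: total = 19.

#E(F_17) = 19


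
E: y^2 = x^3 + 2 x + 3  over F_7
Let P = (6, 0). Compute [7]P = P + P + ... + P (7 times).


k = 7 = 111_2 (binary, LSB first: 111)
Double-and-add from P = (6, 0):
  bit 0 = 1: acc = O + (6, 0) = (6, 0)
  bit 1 = 1: acc = (6, 0) + O = (6, 0)
  bit 2 = 1: acc = (6, 0) + O = (6, 0)

7P = (6, 0)


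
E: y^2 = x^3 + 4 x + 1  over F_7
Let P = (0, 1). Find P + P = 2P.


Doubling: s = (3 x1^2 + a) / (2 y1)
s = (3*0^2 + 4) / (2*1) mod 7 = 2
x3 = s^2 - 2 x1 mod 7 = 2^2 - 2*0 = 4
y3 = s (x1 - x3) - y1 mod 7 = 2 * (0 - 4) - 1 = 5

2P = (4, 5)


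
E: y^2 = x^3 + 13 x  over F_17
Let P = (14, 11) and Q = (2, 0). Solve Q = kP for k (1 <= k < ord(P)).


Enumerate multiples of P until we hit Q = (2, 0):
  1P = (14, 11)
  2P = (2, 0)
Match found at i = 2.

k = 2


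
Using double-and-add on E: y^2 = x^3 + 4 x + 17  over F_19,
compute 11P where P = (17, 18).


k = 11 = 1011_2 (binary, LSB first: 1101)
Double-and-add from P = (17, 18):
  bit 0 = 1: acc = O + (17, 18) = (17, 18)
  bit 1 = 1: acc = (17, 18) + (11, 10) = (16, 15)
  bit 2 = 0: acc unchanged = (16, 15)
  bit 3 = 1: acc = (16, 15) + (0, 13) = (14, 9)

11P = (14, 9)


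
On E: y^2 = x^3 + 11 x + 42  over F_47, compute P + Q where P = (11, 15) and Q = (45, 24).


P != Q, so use the chord formula.
s = (y2 - y1) / (x2 - x1) = (9) / (34) mod 47 = 21
x3 = s^2 - x1 - x2 mod 47 = 21^2 - 11 - 45 = 9
y3 = s (x1 - x3) - y1 mod 47 = 21 * (11 - 9) - 15 = 27

P + Q = (9, 27)


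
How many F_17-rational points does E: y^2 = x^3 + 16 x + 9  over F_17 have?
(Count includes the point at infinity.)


For each x in F_17, count y with y^2 = x^3 + 16 x + 9 mod 17:
  x = 0: RHS = 9, y in [3, 14]  -> 2 point(s)
  x = 1: RHS = 9, y in [3, 14]  -> 2 point(s)
  x = 2: RHS = 15, y in [7, 10]  -> 2 point(s)
  x = 3: RHS = 16, y in [4, 13]  -> 2 point(s)
  x = 4: RHS = 1, y in [1, 16]  -> 2 point(s)
  x = 6: RHS = 15, y in [7, 10]  -> 2 point(s)
  x = 9: RHS = 15, y in [7, 10]  -> 2 point(s)
  x = 10: RHS = 13, y in [8, 9]  -> 2 point(s)
  x = 12: RHS = 8, y in [5, 12]  -> 2 point(s)
  x = 13: RHS = 0, y in [0]  -> 1 point(s)
  x = 14: RHS = 2, y in [6, 11]  -> 2 point(s)
  x = 16: RHS = 9, y in [3, 14]  -> 2 point(s)
Affine points: 23. Add the point at infinity: total = 24.

#E(F_17) = 24


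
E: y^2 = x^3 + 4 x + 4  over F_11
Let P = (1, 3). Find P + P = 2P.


Doubling: s = (3 x1^2 + a) / (2 y1)
s = (3*1^2 + 4) / (2*3) mod 11 = 3
x3 = s^2 - 2 x1 mod 11 = 3^2 - 2*1 = 7
y3 = s (x1 - x3) - y1 mod 11 = 3 * (1 - 7) - 3 = 1

2P = (7, 1)


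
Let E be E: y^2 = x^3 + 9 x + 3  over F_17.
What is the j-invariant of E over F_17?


Delta = -16(4 a^3 + 27 b^2) mod 17 = 14
-1728 * (4 a)^3 = -1728 * (4*9)^3 mod 17 = 14
j = 14 * 14^(-1) mod 17 = 1

j = 1 (mod 17)


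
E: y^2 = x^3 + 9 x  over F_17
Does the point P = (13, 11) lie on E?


Check whether y^2 = x^3 + 9 x + 0 (mod 17) for (x, y) = (13, 11).
LHS: y^2 = 11^2 mod 17 = 2
RHS: x^3 + 9 x + 0 = 13^3 + 9*13 + 0 mod 17 = 2
LHS = RHS

Yes, on the curve


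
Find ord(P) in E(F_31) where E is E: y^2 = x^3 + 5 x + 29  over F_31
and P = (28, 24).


Compute successive multiples of P until we hit O:
  1P = (28, 24)
  2P = (3, 3)
  3P = (20, 10)
  4P = (19, 15)
  5P = (16, 19)
  6P = (27, 10)
  7P = (17, 6)
  8P = (2, 27)
  ... (continuing to 40P)
  40P = O

ord(P) = 40


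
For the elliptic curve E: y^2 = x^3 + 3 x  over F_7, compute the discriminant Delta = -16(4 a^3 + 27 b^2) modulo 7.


4 a^3 + 27 b^2 = 4*3^3 + 27*0^2 = 108 + 0 = 108
Delta = -16 * (108) = -1728
Delta mod 7 = 1

Delta = 1 (mod 7)


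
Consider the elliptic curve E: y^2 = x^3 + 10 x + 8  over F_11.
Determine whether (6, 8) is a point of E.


Check whether y^2 = x^3 + 10 x + 8 (mod 11) for (x, y) = (6, 8).
LHS: y^2 = 8^2 mod 11 = 9
RHS: x^3 + 10 x + 8 = 6^3 + 10*6 + 8 mod 11 = 9
LHS = RHS

Yes, on the curve


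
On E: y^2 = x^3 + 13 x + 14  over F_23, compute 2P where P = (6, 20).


Doubling: s = (3 x1^2 + a) / (2 y1)
s = (3*6^2 + 13) / (2*20) mod 23 = 22
x3 = s^2 - 2 x1 mod 23 = 22^2 - 2*6 = 12
y3 = s (x1 - x3) - y1 mod 23 = 22 * (6 - 12) - 20 = 9

2P = (12, 9)


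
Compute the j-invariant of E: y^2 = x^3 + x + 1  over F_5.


Delta = -16(4 a^3 + 27 b^2) mod 5 = 4
-1728 * (4 a)^3 = -1728 * (4*1)^3 mod 5 = 3
j = 3 * 4^(-1) mod 5 = 2

j = 2 (mod 5)


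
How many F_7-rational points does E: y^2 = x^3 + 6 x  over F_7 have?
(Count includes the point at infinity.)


For each x in F_7, count y with y^2 = x^3 + 6 x + 0 mod 7:
  x = 0: RHS = 0, y in [0]  -> 1 point(s)
  x = 1: RHS = 0, y in [0]  -> 1 point(s)
  x = 4: RHS = 4, y in [2, 5]  -> 2 point(s)
  x = 5: RHS = 1, y in [1, 6]  -> 2 point(s)
  x = 6: RHS = 0, y in [0]  -> 1 point(s)
Affine points: 7. Add the point at infinity: total = 8.

#E(F_7) = 8


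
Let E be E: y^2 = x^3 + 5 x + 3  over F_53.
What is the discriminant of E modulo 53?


4 a^3 + 27 b^2 = 4*5^3 + 27*3^2 = 500 + 243 = 743
Delta = -16 * (743) = -11888
Delta mod 53 = 37

Delta = 37 (mod 53)


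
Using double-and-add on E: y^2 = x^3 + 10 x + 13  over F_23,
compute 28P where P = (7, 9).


k = 28 = 11100_2 (binary, LSB first: 00111)
Double-and-add from P = (7, 9):
  bit 0 = 0: acc unchanged = O
  bit 1 = 0: acc unchanged = O
  bit 2 = 1: acc = O + (2, 15) = (2, 15)
  bit 3 = 1: acc = (2, 15) + (4, 5) = (19, 1)
  bit 4 = 1: acc = (19, 1) + (10, 20) = (3, 1)

28P = (3, 1)


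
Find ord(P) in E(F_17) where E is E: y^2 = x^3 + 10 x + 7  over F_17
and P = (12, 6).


Compute successive multiples of P until we hit O:
  1P = (12, 6)
  2P = (10, 11)
  3P = (14, 16)
  4P = (16, 8)
  5P = (2, 16)
  6P = (4, 3)
  7P = (3, 8)
  8P = (1, 1)
  ... (continuing to 21P)
  21P = O

ord(P) = 21


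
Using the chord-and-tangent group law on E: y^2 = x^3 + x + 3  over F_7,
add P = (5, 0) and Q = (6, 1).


P != Q, so use the chord formula.
s = (y2 - y1) / (x2 - x1) = (1) / (1) mod 7 = 1
x3 = s^2 - x1 - x2 mod 7 = 1^2 - 5 - 6 = 4
y3 = s (x1 - x3) - y1 mod 7 = 1 * (5 - 4) - 0 = 1

P + Q = (4, 1)


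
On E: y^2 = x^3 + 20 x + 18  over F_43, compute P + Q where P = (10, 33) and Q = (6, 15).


P != Q, so use the chord formula.
s = (y2 - y1) / (x2 - x1) = (25) / (39) mod 43 = 26
x3 = s^2 - x1 - x2 mod 43 = 26^2 - 10 - 6 = 15
y3 = s (x1 - x3) - y1 mod 43 = 26 * (10 - 15) - 33 = 9

P + Q = (15, 9)


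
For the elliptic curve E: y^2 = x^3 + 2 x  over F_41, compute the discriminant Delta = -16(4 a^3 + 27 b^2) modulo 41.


4 a^3 + 27 b^2 = 4*2^3 + 27*0^2 = 32 + 0 = 32
Delta = -16 * (32) = -512
Delta mod 41 = 21

Delta = 21 (mod 41)


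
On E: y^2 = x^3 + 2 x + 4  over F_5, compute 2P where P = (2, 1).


Doubling: s = (3 x1^2 + a) / (2 y1)
s = (3*2^2 + 2) / (2*1) mod 5 = 2
x3 = s^2 - 2 x1 mod 5 = 2^2 - 2*2 = 0
y3 = s (x1 - x3) - y1 mod 5 = 2 * (2 - 0) - 1 = 3

2P = (0, 3)


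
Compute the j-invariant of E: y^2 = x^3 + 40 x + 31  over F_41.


Delta = -16(4 a^3 + 27 b^2) mod 41 = 37
-1728 * (4 a)^3 = -1728 * (4*40)^3 mod 41 = 15
j = 15 * 37^(-1) mod 41 = 27

j = 27 (mod 41)


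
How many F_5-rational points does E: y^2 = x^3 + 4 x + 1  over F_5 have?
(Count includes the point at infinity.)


For each x in F_5, count y with y^2 = x^3 + 4 x + 1 mod 5:
  x = 0: RHS = 1, y in [1, 4]  -> 2 point(s)
  x = 1: RHS = 1, y in [1, 4]  -> 2 point(s)
  x = 3: RHS = 0, y in [0]  -> 1 point(s)
  x = 4: RHS = 1, y in [1, 4]  -> 2 point(s)
Affine points: 7. Add the point at infinity: total = 8.

#E(F_5) = 8


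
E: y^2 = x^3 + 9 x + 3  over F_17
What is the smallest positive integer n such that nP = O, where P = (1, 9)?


Compute successive multiples of P until we hit O:
  1P = (1, 9)
  2P = (6, 16)
  3P = (14, 0)
  4P = (6, 1)
  5P = (1, 8)
  6P = O

ord(P) = 6


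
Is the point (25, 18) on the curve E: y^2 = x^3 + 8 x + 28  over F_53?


Check whether y^2 = x^3 + 8 x + 28 (mod 53) for (x, y) = (25, 18).
LHS: y^2 = 18^2 mod 53 = 6
RHS: x^3 + 8 x + 28 = 25^3 + 8*25 + 28 mod 53 = 6
LHS = RHS

Yes, on the curve


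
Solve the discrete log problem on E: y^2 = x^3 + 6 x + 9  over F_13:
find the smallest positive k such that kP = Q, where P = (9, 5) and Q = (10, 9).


Enumerate multiples of P until we hit Q = (10, 9):
  1P = (9, 5)
  2P = (7, 11)
  3P = (6, 12)
  4P = (2, 9)
  5P = (1, 9)
  6P = (0, 10)
  7P = (8, 6)
  8P = (10, 9)
Match found at i = 8.

k = 8


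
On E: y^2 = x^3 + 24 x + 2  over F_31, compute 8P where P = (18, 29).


k = 8 = 1000_2 (binary, LSB first: 0001)
Double-and-add from P = (18, 29):
  bit 0 = 0: acc unchanged = O
  bit 1 = 0: acc unchanged = O
  bit 2 = 0: acc unchanged = O
  bit 3 = 1: acc = O + (20, 22) = (20, 22)

8P = (20, 22)


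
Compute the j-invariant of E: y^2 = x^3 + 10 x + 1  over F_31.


Delta = -16(4 a^3 + 27 b^2) mod 31 = 17
-1728 * (4 a)^3 = -1728 * (4*10)^3 mod 31 = 4
j = 4 * 17^(-1) mod 31 = 13

j = 13 (mod 31)


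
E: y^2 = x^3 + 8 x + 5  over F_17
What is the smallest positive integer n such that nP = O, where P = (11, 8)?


Compute successive multiples of P until we hit O:
  1P = (11, 8)
  2P = (4, 13)
  3P = (15, 7)
  4P = (7, 8)
  5P = (16, 9)
  6P = (5, 0)
  7P = (16, 8)
  8P = (7, 9)
  ... (continuing to 12P)
  12P = O

ord(P) = 12


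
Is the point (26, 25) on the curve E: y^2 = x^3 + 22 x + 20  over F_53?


Check whether y^2 = x^3 + 22 x + 20 (mod 53) for (x, y) = (26, 25).
LHS: y^2 = 25^2 mod 53 = 42
RHS: x^3 + 22 x + 20 = 26^3 + 22*26 + 20 mod 53 = 42
LHS = RHS

Yes, on the curve


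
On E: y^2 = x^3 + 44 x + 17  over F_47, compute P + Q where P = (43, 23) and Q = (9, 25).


P != Q, so use the chord formula.
s = (y2 - y1) / (x2 - x1) = (2) / (13) mod 47 = 11
x3 = s^2 - x1 - x2 mod 47 = 11^2 - 43 - 9 = 22
y3 = s (x1 - x3) - y1 mod 47 = 11 * (43 - 22) - 23 = 20

P + Q = (22, 20)


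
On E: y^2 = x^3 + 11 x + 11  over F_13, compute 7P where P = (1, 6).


k = 7 = 111_2 (binary, LSB first: 111)
Double-and-add from P = (1, 6):
  bit 0 = 1: acc = O + (1, 6) = (1, 6)
  bit 1 = 1: acc = (1, 6) + (12, 5) = (10, 9)
  bit 2 = 1: acc = (10, 9) + (5, 10) = (10, 4)

7P = (10, 4)


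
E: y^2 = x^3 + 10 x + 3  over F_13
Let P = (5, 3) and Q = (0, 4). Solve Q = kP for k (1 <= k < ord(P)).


Enumerate multiples of P until we hit Q = (0, 4):
  1P = (5, 3)
  2P = (4, 9)
  3P = (1, 12)
  4P = (8, 7)
  5P = (9, 9)
  6P = (11, 1)
  7P = (0, 4)
Match found at i = 7.

k = 7


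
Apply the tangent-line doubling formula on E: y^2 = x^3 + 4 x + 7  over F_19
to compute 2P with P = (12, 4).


Doubling: s = (3 x1^2 + a) / (2 y1)
s = (3*12^2 + 4) / (2*4) mod 19 = 7
x3 = s^2 - 2 x1 mod 19 = 7^2 - 2*12 = 6
y3 = s (x1 - x3) - y1 mod 19 = 7 * (12 - 6) - 4 = 0

2P = (6, 0)


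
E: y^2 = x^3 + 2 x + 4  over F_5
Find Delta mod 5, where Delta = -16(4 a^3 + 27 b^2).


4 a^3 + 27 b^2 = 4*2^3 + 27*4^2 = 32 + 432 = 464
Delta = -16 * (464) = -7424
Delta mod 5 = 1

Delta = 1 (mod 5)


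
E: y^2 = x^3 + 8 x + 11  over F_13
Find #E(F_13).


For each x in F_13, count y with y^2 = x^3 + 8 x + 11 mod 13:
  x = 2: RHS = 9, y in [3, 10]  -> 2 point(s)
  x = 3: RHS = 10, y in [6, 7]  -> 2 point(s)
  x = 4: RHS = 3, y in [4, 9]  -> 2 point(s)
  x = 10: RHS = 12, y in [5, 8]  -> 2 point(s)
  x = 11: RHS = 0, y in [0]  -> 1 point(s)
Affine points: 9. Add the point at infinity: total = 10.

#E(F_13) = 10


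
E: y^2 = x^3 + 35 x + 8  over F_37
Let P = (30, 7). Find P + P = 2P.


Doubling: s = (3 x1^2 + a) / (2 y1)
s = (3*30^2 + 35) / (2*7) mod 37 = 13
x3 = s^2 - 2 x1 mod 37 = 13^2 - 2*30 = 35
y3 = s (x1 - x3) - y1 mod 37 = 13 * (30 - 35) - 7 = 2

2P = (35, 2)


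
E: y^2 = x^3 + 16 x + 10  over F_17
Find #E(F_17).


For each x in F_17, count y with y^2 = x^3 + 16 x + 10 mod 17:
  x = 2: RHS = 16, y in [4, 13]  -> 2 point(s)
  x = 3: RHS = 0, y in [0]  -> 1 point(s)
  x = 4: RHS = 2, y in [6, 11]  -> 2 point(s)
  x = 6: RHS = 16, y in [4, 13]  -> 2 point(s)
  x = 8: RHS = 4, y in [2, 15]  -> 2 point(s)
  x = 9: RHS = 16, y in [4, 13]  -> 2 point(s)
  x = 11: RHS = 4, y in [2, 15]  -> 2 point(s)
  x = 12: RHS = 9, y in [3, 14]  -> 2 point(s)
  x = 13: RHS = 1, y in [1, 16]  -> 2 point(s)
  x = 15: RHS = 4, y in [2, 15]  -> 2 point(s)
Affine points: 19. Add the point at infinity: total = 20.

#E(F_17) = 20


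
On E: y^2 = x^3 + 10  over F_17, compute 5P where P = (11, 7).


k = 5 = 101_2 (binary, LSB first: 101)
Double-and-add from P = (11, 7):
  bit 0 = 1: acc = O + (11, 7) = (11, 7)
  bit 1 = 0: acc unchanged = (11, 7)
  bit 2 = 1: acc = (11, 7) + (15, 6) = (7, 9)

5P = (7, 9)


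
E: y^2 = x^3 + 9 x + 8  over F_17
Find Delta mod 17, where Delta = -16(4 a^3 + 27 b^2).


4 a^3 + 27 b^2 = 4*9^3 + 27*8^2 = 2916 + 1728 = 4644
Delta = -16 * (4644) = -74304
Delta mod 17 = 3

Delta = 3 (mod 17)


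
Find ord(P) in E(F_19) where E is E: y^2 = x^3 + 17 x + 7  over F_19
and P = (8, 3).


Compute successive multiples of P until we hit O:
  1P = (8, 3)
  2P = (3, 16)
  3P = (14, 5)
  4P = (14, 14)
  5P = (3, 3)
  6P = (8, 16)
  7P = O

ord(P) = 7


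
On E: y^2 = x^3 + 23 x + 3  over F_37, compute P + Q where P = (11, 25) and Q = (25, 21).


P != Q, so use the chord formula.
s = (y2 - y1) / (x2 - x1) = (33) / (14) mod 37 = 5
x3 = s^2 - x1 - x2 mod 37 = 5^2 - 11 - 25 = 26
y3 = s (x1 - x3) - y1 mod 37 = 5 * (11 - 26) - 25 = 11

P + Q = (26, 11)


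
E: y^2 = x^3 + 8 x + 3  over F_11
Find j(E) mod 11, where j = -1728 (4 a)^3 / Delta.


Delta = -16(4 a^3 + 27 b^2) mod 11 = 7
-1728 * (4 a)^3 = -1728 * (4*8)^3 mod 11 = 1
j = 1 * 7^(-1) mod 11 = 8

j = 8 (mod 11)


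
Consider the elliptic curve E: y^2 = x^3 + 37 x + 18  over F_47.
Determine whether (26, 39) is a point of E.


Check whether y^2 = x^3 + 37 x + 18 (mod 47) for (x, y) = (26, 39).
LHS: y^2 = 39^2 mod 47 = 17
RHS: x^3 + 37 x + 18 = 26^3 + 37*26 + 18 mod 47 = 38
LHS != RHS

No, not on the curve


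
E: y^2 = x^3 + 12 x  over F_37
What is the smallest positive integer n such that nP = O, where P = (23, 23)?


Compute successive multiples of P until we hit O:
  1P = (23, 23)
  2P = (16, 12)
  3P = (5, 0)
  4P = (16, 25)
  5P = (23, 14)
  6P = O

ord(P) = 6


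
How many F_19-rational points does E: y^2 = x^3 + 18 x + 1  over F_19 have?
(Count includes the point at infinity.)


For each x in F_19, count y with y^2 = x^3 + 18 x + 1 mod 19:
  x = 0: RHS = 1, y in [1, 18]  -> 2 point(s)
  x = 1: RHS = 1, y in [1, 18]  -> 2 point(s)
  x = 2: RHS = 7, y in [8, 11]  -> 2 point(s)
  x = 3: RHS = 6, y in [5, 14]  -> 2 point(s)
  x = 4: RHS = 4, y in [2, 17]  -> 2 point(s)
  x = 5: RHS = 7, y in [8, 11]  -> 2 point(s)
  x = 8: RHS = 11, y in [7, 12]  -> 2 point(s)
  x = 12: RHS = 7, y in [8, 11]  -> 2 point(s)
  x = 13: RHS = 0, y in [0]  -> 1 point(s)
  x = 15: RHS = 17, y in [6, 13]  -> 2 point(s)
  x = 18: RHS = 1, y in [1, 18]  -> 2 point(s)
Affine points: 21. Add the point at infinity: total = 22.

#E(F_19) = 22


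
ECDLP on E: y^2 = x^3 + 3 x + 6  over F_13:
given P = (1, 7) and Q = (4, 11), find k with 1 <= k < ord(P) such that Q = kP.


Enumerate multiples of P until we hit Q = (4, 11):
  1P = (1, 7)
  2P = (8, 3)
  3P = (3, 9)
  4P = (10, 10)
  5P = (5, 9)
  6P = (4, 11)
Match found at i = 6.

k = 6


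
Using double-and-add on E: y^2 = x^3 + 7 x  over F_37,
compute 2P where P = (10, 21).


k = 2 = 10_2 (binary, LSB first: 01)
Double-and-add from P = (10, 21):
  bit 0 = 0: acc unchanged = O
  bit 1 = 1: acc = O + (10, 16) = (10, 16)

2P = (10, 16)


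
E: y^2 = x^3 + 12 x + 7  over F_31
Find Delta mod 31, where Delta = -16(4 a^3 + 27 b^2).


4 a^3 + 27 b^2 = 4*12^3 + 27*7^2 = 6912 + 1323 = 8235
Delta = -16 * (8235) = -131760
Delta mod 31 = 21

Delta = 21 (mod 31)


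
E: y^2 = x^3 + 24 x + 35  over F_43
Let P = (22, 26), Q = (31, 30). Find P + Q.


P != Q, so use the chord formula.
s = (y2 - y1) / (x2 - x1) = (4) / (9) mod 43 = 10
x3 = s^2 - x1 - x2 mod 43 = 10^2 - 22 - 31 = 4
y3 = s (x1 - x3) - y1 mod 43 = 10 * (22 - 4) - 26 = 25

P + Q = (4, 25)


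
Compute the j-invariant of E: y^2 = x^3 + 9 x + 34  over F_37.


Delta = -16(4 a^3 + 27 b^2) mod 37 = 35
-1728 * (4 a)^3 = -1728 * (4*9)^3 mod 37 = 26
j = 26 * 35^(-1) mod 37 = 24

j = 24 (mod 37)


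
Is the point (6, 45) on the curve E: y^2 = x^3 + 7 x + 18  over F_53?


Check whether y^2 = x^3 + 7 x + 18 (mod 53) for (x, y) = (6, 45).
LHS: y^2 = 45^2 mod 53 = 11
RHS: x^3 + 7 x + 18 = 6^3 + 7*6 + 18 mod 53 = 11
LHS = RHS

Yes, on the curve


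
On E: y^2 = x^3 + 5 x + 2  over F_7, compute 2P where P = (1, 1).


Doubling: s = (3 x1^2 + a) / (2 y1)
s = (3*1^2 + 5) / (2*1) mod 7 = 4
x3 = s^2 - 2 x1 mod 7 = 4^2 - 2*1 = 0
y3 = s (x1 - x3) - y1 mod 7 = 4 * (1 - 0) - 1 = 3

2P = (0, 3)


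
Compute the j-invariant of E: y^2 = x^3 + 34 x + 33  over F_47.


Delta = -16(4 a^3 + 27 b^2) mod 47 = 6
-1728 * (4 a)^3 = -1728 * (4*34)^3 mod 47 = 35
j = 35 * 6^(-1) mod 47 = 45

j = 45 (mod 47)


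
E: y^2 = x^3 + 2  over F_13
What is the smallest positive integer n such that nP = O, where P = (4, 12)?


Compute successive multiples of P until we hit O:
  1P = (4, 12)
  2P = (9, 4)
  3P = (1, 4)
  4P = (5, 7)
  5P = (3, 9)
  6P = (2, 7)
  7P = (10, 12)
  8P = (12, 1)
  ... (continuing to 19P)
  19P = O

ord(P) = 19


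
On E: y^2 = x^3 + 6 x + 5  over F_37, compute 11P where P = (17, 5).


k = 11 = 1011_2 (binary, LSB first: 1101)
Double-and-add from P = (17, 5):
  bit 0 = 1: acc = O + (17, 5) = (17, 5)
  bit 1 = 1: acc = (17, 5) + (33, 19) = (8, 26)
  bit 2 = 0: acc unchanged = (8, 26)
  bit 3 = 1: acc = (8, 26) + (2, 32) = (28, 31)

11P = (28, 31)


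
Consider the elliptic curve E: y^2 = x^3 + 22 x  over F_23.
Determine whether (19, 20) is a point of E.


Check whether y^2 = x^3 + 22 x + 0 (mod 23) for (x, y) = (19, 20).
LHS: y^2 = 20^2 mod 23 = 9
RHS: x^3 + 22 x + 0 = 19^3 + 22*19 + 0 mod 23 = 9
LHS = RHS

Yes, on the curve


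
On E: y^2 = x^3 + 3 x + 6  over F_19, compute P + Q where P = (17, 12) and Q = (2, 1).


P != Q, so use the chord formula.
s = (y2 - y1) / (x2 - x1) = (8) / (4) mod 19 = 2
x3 = s^2 - x1 - x2 mod 19 = 2^2 - 17 - 2 = 4
y3 = s (x1 - x3) - y1 mod 19 = 2 * (17 - 4) - 12 = 14

P + Q = (4, 14)


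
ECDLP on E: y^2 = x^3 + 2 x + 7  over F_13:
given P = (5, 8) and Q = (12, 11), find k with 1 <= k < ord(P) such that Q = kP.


Enumerate multiples of P until we hit Q = (12, 11):
  1P = (5, 8)
  2P = (6, 1)
  3P = (12, 2)
  4P = (10, 0)
  5P = (12, 11)
Match found at i = 5.

k = 5


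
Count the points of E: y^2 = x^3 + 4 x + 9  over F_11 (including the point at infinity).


For each x in F_11, count y with y^2 = x^3 + 4 x + 9 mod 11:
  x = 0: RHS = 9, y in [3, 8]  -> 2 point(s)
  x = 1: RHS = 3, y in [5, 6]  -> 2 point(s)
  x = 2: RHS = 3, y in [5, 6]  -> 2 point(s)
  x = 3: RHS = 4, y in [2, 9]  -> 2 point(s)
  x = 4: RHS = 1, y in [1, 10]  -> 2 point(s)
  x = 5: RHS = 0, y in [0]  -> 1 point(s)
  x = 8: RHS = 3, y in [5, 6]  -> 2 point(s)
  x = 9: RHS = 4, y in [2, 9]  -> 2 point(s)
  x = 10: RHS = 4, y in [2, 9]  -> 2 point(s)
Affine points: 17. Add the point at infinity: total = 18.

#E(F_11) = 18


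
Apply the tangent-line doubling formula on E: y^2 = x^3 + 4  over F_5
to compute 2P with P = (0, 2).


Doubling: s = (3 x1^2 + a) / (2 y1)
s = (3*0^2 + 0) / (2*2) mod 5 = 0
x3 = s^2 - 2 x1 mod 5 = 0^2 - 2*0 = 0
y3 = s (x1 - x3) - y1 mod 5 = 0 * (0 - 0) - 2 = 3

2P = (0, 3)


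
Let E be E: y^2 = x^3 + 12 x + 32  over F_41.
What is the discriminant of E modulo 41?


4 a^3 + 27 b^2 = 4*12^3 + 27*32^2 = 6912 + 27648 = 34560
Delta = -16 * (34560) = -552960
Delta mod 41 = 7

Delta = 7 (mod 41)


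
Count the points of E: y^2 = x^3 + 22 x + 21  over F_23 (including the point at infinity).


For each x in F_23, count y with y^2 = x^3 + 22 x + 21 mod 23:
  x = 2: RHS = 4, y in [2, 21]  -> 2 point(s)
  x = 4: RHS = 12, y in [9, 14]  -> 2 point(s)
  x = 5: RHS = 3, y in [7, 16]  -> 2 point(s)
  x = 6: RHS = 1, y in [1, 22]  -> 2 point(s)
  x = 7: RHS = 12, y in [9, 14]  -> 2 point(s)
  x = 12: RHS = 12, y in [9, 14]  -> 2 point(s)
  x = 15: RHS = 0, y in [0]  -> 1 point(s)
  x = 17: RHS = 18, y in [8, 15]  -> 2 point(s)
  x = 18: RHS = 16, y in [4, 19]  -> 2 point(s)
Affine points: 17. Add the point at infinity: total = 18.

#E(F_23) = 18


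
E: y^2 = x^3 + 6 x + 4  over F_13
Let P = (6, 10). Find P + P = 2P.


Doubling: s = (3 x1^2 + a) / (2 y1)
s = (3*6^2 + 6) / (2*10) mod 13 = 7
x3 = s^2 - 2 x1 mod 13 = 7^2 - 2*6 = 11
y3 = s (x1 - x3) - y1 mod 13 = 7 * (6 - 11) - 10 = 7

2P = (11, 7)


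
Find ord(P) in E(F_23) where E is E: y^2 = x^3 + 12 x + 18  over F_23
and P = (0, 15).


Compute successive multiples of P until we hit O:
  1P = (0, 15)
  2P = (2, 21)
  3P = (7, 10)
  4P = (9, 21)
  5P = (17, 12)
  6P = (12, 2)
  7P = (20, 22)
  8P = (11, 3)
  ... (continuing to 29P)
  29P = O

ord(P) = 29


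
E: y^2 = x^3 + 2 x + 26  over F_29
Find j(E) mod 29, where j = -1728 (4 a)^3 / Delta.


Delta = -16(4 a^3 + 27 b^2) mod 29 = 8
-1728 * (4 a)^3 = -1728 * (4*2)^3 mod 29 = 25
j = 25 * 8^(-1) mod 29 = 14

j = 14 (mod 29)


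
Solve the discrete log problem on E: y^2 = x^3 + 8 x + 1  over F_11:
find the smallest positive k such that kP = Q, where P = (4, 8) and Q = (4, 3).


Enumerate multiples of P until we hit Q = (4, 3):
  1P = (4, 8)
  2P = (7, 9)
  3P = (5, 10)
  4P = (6, 10)
  5P = (2, 5)
  6P = (10, 5)
  7P = (0, 1)
  8P = (8, 7)
  9P = (8, 4)
  10P = (0, 10)
  11P = (10, 6)
  12P = (2, 6)
  13P = (6, 1)
  14P = (5, 1)
  15P = (7, 2)
  16P = (4, 3)
Match found at i = 16.

k = 16


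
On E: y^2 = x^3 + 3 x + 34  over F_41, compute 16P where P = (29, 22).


k = 16 = 10000_2 (binary, LSB first: 00001)
Double-and-add from P = (29, 22):
  bit 0 = 0: acc unchanged = O
  bit 1 = 0: acc unchanged = O
  bit 2 = 0: acc unchanged = O
  bit 3 = 0: acc unchanged = O
  bit 4 = 1: acc = O + (19, 12) = (19, 12)

16P = (19, 12)


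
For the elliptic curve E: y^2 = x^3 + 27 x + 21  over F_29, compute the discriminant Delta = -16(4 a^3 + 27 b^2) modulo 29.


4 a^3 + 27 b^2 = 4*27^3 + 27*21^2 = 78732 + 11907 = 90639
Delta = -16 * (90639) = -1450224
Delta mod 29 = 8

Delta = 8 (mod 29)


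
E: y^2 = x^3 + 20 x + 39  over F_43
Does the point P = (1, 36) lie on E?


Check whether y^2 = x^3 + 20 x + 39 (mod 43) for (x, y) = (1, 36).
LHS: y^2 = 36^2 mod 43 = 6
RHS: x^3 + 20 x + 39 = 1^3 + 20*1 + 39 mod 43 = 17
LHS != RHS

No, not on the curve


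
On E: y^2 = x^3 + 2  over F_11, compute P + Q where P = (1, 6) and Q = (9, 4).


P != Q, so use the chord formula.
s = (y2 - y1) / (x2 - x1) = (9) / (8) mod 11 = 8
x3 = s^2 - x1 - x2 mod 11 = 8^2 - 1 - 9 = 10
y3 = s (x1 - x3) - y1 mod 11 = 8 * (1 - 10) - 6 = 10

P + Q = (10, 10)


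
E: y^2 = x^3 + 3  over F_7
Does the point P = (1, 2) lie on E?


Check whether y^2 = x^3 + 0 x + 3 (mod 7) for (x, y) = (1, 2).
LHS: y^2 = 2^2 mod 7 = 4
RHS: x^3 + 0 x + 3 = 1^3 + 0*1 + 3 mod 7 = 4
LHS = RHS

Yes, on the curve


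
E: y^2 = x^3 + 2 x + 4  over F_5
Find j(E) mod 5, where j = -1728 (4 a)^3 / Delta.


Delta = -16(4 a^3 + 27 b^2) mod 5 = 1
-1728 * (4 a)^3 = -1728 * (4*2)^3 mod 5 = 4
j = 4 * 1^(-1) mod 5 = 4

j = 4 (mod 5)


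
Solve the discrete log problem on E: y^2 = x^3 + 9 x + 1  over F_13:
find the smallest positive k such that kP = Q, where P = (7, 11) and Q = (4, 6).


Enumerate multiples of P until we hit Q = (4, 6):
  1P = (7, 11)
  2P = (12, 2)
  3P = (4, 7)
  4P = (11, 1)
  5P = (11, 12)
  6P = (4, 6)
Match found at i = 6.

k = 6


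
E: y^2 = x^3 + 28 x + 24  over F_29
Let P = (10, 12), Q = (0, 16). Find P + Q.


P != Q, so use the chord formula.
s = (y2 - y1) / (x2 - x1) = (4) / (19) mod 29 = 17
x3 = s^2 - x1 - x2 mod 29 = 17^2 - 10 - 0 = 18
y3 = s (x1 - x3) - y1 mod 29 = 17 * (10 - 18) - 12 = 26

P + Q = (18, 26)


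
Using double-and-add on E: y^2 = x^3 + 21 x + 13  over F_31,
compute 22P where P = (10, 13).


k = 22 = 10110_2 (binary, LSB first: 01101)
Double-and-add from P = (10, 13):
  bit 0 = 0: acc unchanged = O
  bit 1 = 1: acc = O + (27, 12) = (27, 12)
  bit 2 = 1: acc = (27, 12) + (9, 1) = (28, 27)
  bit 3 = 0: acc unchanged = (28, 27)
  bit 4 = 1: acc = (28, 27) + (20, 1) = (11, 5)

22P = (11, 5)


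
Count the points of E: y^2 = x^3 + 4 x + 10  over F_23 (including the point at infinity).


For each x in F_23, count y with y^2 = x^3 + 4 x + 10 mod 23:
  x = 2: RHS = 3, y in [7, 16]  -> 2 point(s)
  x = 3: RHS = 3, y in [7, 16]  -> 2 point(s)
  x = 7: RHS = 13, y in [6, 17]  -> 2 point(s)
  x = 8: RHS = 2, y in [5, 18]  -> 2 point(s)
  x = 9: RHS = 16, y in [4, 19]  -> 2 point(s)
  x = 14: RHS = 4, y in [2, 21]  -> 2 point(s)
  x = 15: RHS = 18, y in [8, 15]  -> 2 point(s)
  x = 17: RHS = 0, y in [0]  -> 1 point(s)
  x = 18: RHS = 3, y in [7, 16]  -> 2 point(s)
Affine points: 17. Add the point at infinity: total = 18.

#E(F_23) = 18


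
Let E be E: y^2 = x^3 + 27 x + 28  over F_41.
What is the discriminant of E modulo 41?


4 a^3 + 27 b^2 = 4*27^3 + 27*28^2 = 78732 + 21168 = 99900
Delta = -16 * (99900) = -1598400
Delta mod 41 = 26

Delta = 26 (mod 41)


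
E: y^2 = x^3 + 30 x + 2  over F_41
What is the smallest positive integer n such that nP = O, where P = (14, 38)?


Compute successive multiples of P until we hit O:
  1P = (14, 38)
  2P = (3, 18)
  3P = (29, 13)
  4P = (19, 25)
  5P = (0, 24)
  6P = (28, 30)
  7P = (1, 19)
  8P = (8, 37)
  ... (continuing to 45P)
  45P = O

ord(P) = 45


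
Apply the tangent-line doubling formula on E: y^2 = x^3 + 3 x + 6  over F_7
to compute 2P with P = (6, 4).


Doubling: s = (3 x1^2 + a) / (2 y1)
s = (3*6^2 + 3) / (2*4) mod 7 = 6
x3 = s^2 - 2 x1 mod 7 = 6^2 - 2*6 = 3
y3 = s (x1 - x3) - y1 mod 7 = 6 * (6 - 3) - 4 = 0

2P = (3, 0)


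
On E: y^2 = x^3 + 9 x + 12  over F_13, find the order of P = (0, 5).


Compute successive multiples of P until we hit O:
  1P = (0, 5)
  2P = (9, 9)
  3P = (5, 0)
  4P = (9, 4)
  5P = (0, 8)
  6P = O

ord(P) = 6


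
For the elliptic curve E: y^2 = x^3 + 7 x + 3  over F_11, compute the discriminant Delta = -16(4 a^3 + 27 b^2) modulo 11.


4 a^3 + 27 b^2 = 4*7^3 + 27*3^2 = 1372 + 243 = 1615
Delta = -16 * (1615) = -25840
Delta mod 11 = 10

Delta = 10 (mod 11)


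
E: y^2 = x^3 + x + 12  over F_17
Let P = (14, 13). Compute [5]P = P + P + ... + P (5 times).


k = 5 = 101_2 (binary, LSB first: 101)
Double-and-add from P = (14, 13):
  bit 0 = 1: acc = O + (14, 13) = (14, 13)
  bit 1 = 0: acc unchanged = (14, 13)
  bit 2 = 1: acc = (14, 13) + (14, 13) = (14, 4)

5P = (14, 4)


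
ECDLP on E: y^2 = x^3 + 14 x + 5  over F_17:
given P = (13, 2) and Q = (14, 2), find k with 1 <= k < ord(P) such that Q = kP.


Enumerate multiples of P until we hit Q = (14, 2):
  1P = (13, 2)
  2P = (6, 13)
  3P = (14, 2)
Match found at i = 3.

k = 3


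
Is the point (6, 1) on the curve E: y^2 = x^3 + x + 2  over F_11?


Check whether y^2 = x^3 + 1 x + 2 (mod 11) for (x, y) = (6, 1).
LHS: y^2 = 1^2 mod 11 = 1
RHS: x^3 + 1 x + 2 = 6^3 + 1*6 + 2 mod 11 = 4
LHS != RHS

No, not on the curve


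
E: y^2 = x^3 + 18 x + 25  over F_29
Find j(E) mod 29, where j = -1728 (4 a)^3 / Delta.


Delta = -16(4 a^3 + 27 b^2) mod 29 = 1
-1728 * (4 a)^3 = -1728 * (4*18)^3 mod 29 = 13
j = 13 * 1^(-1) mod 29 = 13

j = 13 (mod 29)


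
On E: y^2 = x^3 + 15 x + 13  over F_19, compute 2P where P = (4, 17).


Doubling: s = (3 x1^2 + a) / (2 y1)
s = (3*4^2 + 15) / (2*17) mod 19 = 8
x3 = s^2 - 2 x1 mod 19 = 8^2 - 2*4 = 18
y3 = s (x1 - x3) - y1 mod 19 = 8 * (4 - 18) - 17 = 4

2P = (18, 4)


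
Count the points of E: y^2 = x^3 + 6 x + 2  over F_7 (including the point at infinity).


For each x in F_7, count y with y^2 = x^3 + 6 x + 2 mod 7:
  x = 0: RHS = 2, y in [3, 4]  -> 2 point(s)
  x = 1: RHS = 2, y in [3, 4]  -> 2 point(s)
  x = 2: RHS = 1, y in [1, 6]  -> 2 point(s)
  x = 6: RHS = 2, y in [3, 4]  -> 2 point(s)
Affine points: 8. Add the point at infinity: total = 9.

#E(F_7) = 9


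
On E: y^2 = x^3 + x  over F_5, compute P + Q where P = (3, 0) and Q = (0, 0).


P != Q, so use the chord formula.
s = (y2 - y1) / (x2 - x1) = (0) / (2) mod 5 = 0
x3 = s^2 - x1 - x2 mod 5 = 0^2 - 3 - 0 = 2
y3 = s (x1 - x3) - y1 mod 5 = 0 * (3 - 2) - 0 = 0

P + Q = (2, 0)


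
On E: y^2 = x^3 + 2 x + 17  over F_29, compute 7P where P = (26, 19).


k = 7 = 111_2 (binary, LSB first: 111)
Double-and-add from P = (26, 19):
  bit 0 = 1: acc = O + (26, 19) = (26, 19)
  bit 1 = 1: acc = (26, 19) + (6, 10) = (27, 11)
  bit 2 = 1: acc = (27, 11) + (11, 6) = (15, 0)

7P = (15, 0)


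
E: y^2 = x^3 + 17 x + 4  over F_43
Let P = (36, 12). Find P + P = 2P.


Doubling: s = (3 x1^2 + a) / (2 y1)
s = (3*36^2 + 17) / (2*12) mod 43 = 14
x3 = s^2 - 2 x1 mod 43 = 14^2 - 2*36 = 38
y3 = s (x1 - x3) - y1 mod 43 = 14 * (36 - 38) - 12 = 3

2P = (38, 3)


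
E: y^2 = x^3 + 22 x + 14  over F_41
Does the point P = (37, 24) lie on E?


Check whether y^2 = x^3 + 22 x + 14 (mod 41) for (x, y) = (37, 24).
LHS: y^2 = 24^2 mod 41 = 2
RHS: x^3 + 22 x + 14 = 37^3 + 22*37 + 14 mod 41 = 26
LHS != RHS

No, not on the curve


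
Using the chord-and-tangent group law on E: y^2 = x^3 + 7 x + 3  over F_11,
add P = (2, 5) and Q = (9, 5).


P != Q, so use the chord formula.
s = (y2 - y1) / (x2 - x1) = (0) / (7) mod 11 = 0
x3 = s^2 - x1 - x2 mod 11 = 0^2 - 2 - 9 = 0
y3 = s (x1 - x3) - y1 mod 11 = 0 * (2 - 0) - 5 = 6

P + Q = (0, 6)


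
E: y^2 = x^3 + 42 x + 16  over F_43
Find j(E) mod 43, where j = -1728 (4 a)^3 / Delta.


Delta = -16(4 a^3 + 27 b^2) mod 43 = 25
-1728 * (4 a)^3 = -1728 * (4*42)^3 mod 43 = 39
j = 39 * 25^(-1) mod 43 = 5

j = 5 (mod 43)


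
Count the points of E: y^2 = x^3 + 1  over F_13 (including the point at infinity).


For each x in F_13, count y with y^2 = x^3 + 0 x + 1 mod 13:
  x = 0: RHS = 1, y in [1, 12]  -> 2 point(s)
  x = 2: RHS = 9, y in [3, 10]  -> 2 point(s)
  x = 4: RHS = 0, y in [0]  -> 1 point(s)
  x = 5: RHS = 9, y in [3, 10]  -> 2 point(s)
  x = 6: RHS = 9, y in [3, 10]  -> 2 point(s)
  x = 10: RHS = 0, y in [0]  -> 1 point(s)
  x = 12: RHS = 0, y in [0]  -> 1 point(s)
Affine points: 11. Add the point at infinity: total = 12.

#E(F_13) = 12


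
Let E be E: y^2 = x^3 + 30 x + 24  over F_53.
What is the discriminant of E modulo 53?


4 a^3 + 27 b^2 = 4*30^3 + 27*24^2 = 108000 + 15552 = 123552
Delta = -16 * (123552) = -1976832
Delta mod 53 = 15

Delta = 15 (mod 53)


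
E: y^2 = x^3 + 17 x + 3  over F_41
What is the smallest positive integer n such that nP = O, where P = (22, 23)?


Compute successive multiples of P until we hit O:
  1P = (22, 23)
  2P = (17, 11)
  3P = (34, 22)
  4P = (28, 39)
  5P = (30, 24)
  6P = (14, 19)
  7P = (36, 11)
  8P = (8, 6)
  ... (continuing to 51P)
  51P = O

ord(P) = 51


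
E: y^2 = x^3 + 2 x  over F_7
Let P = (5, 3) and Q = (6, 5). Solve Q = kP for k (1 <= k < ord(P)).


Enumerate multiples of P until we hit Q = (6, 5):
  1P = (5, 3)
  2P = (4, 4)
  3P = (6, 5)
Match found at i = 3.

k = 3


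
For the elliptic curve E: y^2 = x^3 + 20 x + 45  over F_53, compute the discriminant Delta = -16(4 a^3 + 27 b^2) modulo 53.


4 a^3 + 27 b^2 = 4*20^3 + 27*45^2 = 32000 + 54675 = 86675
Delta = -16 * (86675) = -1386800
Delta mod 53 = 51

Delta = 51 (mod 53)


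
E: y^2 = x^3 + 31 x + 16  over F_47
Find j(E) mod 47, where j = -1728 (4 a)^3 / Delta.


Delta = -16(4 a^3 + 27 b^2) mod 47 = 24
-1728 * (4 a)^3 = -1728 * (4*31)^3 mod 47 = 7
j = 7 * 24^(-1) mod 47 = 14

j = 14 (mod 47)


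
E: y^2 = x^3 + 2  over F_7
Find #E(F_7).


For each x in F_7, count y with y^2 = x^3 + 0 x + 2 mod 7:
  x = 0: RHS = 2, y in [3, 4]  -> 2 point(s)
  x = 3: RHS = 1, y in [1, 6]  -> 2 point(s)
  x = 5: RHS = 1, y in [1, 6]  -> 2 point(s)
  x = 6: RHS = 1, y in [1, 6]  -> 2 point(s)
Affine points: 8. Add the point at infinity: total = 9.

#E(F_7) = 9


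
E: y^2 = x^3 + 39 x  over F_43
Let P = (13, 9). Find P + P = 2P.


Doubling: s = (3 x1^2 + a) / (2 y1)
s = (3*13^2 + 39) / (2*9) mod 43 = 16
x3 = s^2 - 2 x1 mod 43 = 16^2 - 2*13 = 15
y3 = s (x1 - x3) - y1 mod 43 = 16 * (13 - 15) - 9 = 2

2P = (15, 2)


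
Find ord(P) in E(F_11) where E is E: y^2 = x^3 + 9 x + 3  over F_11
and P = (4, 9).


Compute successive multiples of P until we hit O:
  1P = (4, 9)
  2P = (6, 3)
  3P = (10, 9)
  4P = (8, 2)
  5P = (0, 6)
  6P = (0, 5)
  7P = (8, 9)
  8P = (10, 2)
  ... (continuing to 11P)
  11P = O

ord(P) = 11


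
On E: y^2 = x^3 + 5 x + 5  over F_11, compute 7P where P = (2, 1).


k = 7 = 111_2 (binary, LSB first: 111)
Double-and-add from P = (2, 1):
  bit 0 = 1: acc = O + (2, 1) = (2, 1)
  bit 1 = 1: acc = (2, 1) + (5, 1) = (4, 10)
  bit 2 = 1: acc = (4, 10) + (6, 3) = (5, 10)

7P = (5, 10)
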